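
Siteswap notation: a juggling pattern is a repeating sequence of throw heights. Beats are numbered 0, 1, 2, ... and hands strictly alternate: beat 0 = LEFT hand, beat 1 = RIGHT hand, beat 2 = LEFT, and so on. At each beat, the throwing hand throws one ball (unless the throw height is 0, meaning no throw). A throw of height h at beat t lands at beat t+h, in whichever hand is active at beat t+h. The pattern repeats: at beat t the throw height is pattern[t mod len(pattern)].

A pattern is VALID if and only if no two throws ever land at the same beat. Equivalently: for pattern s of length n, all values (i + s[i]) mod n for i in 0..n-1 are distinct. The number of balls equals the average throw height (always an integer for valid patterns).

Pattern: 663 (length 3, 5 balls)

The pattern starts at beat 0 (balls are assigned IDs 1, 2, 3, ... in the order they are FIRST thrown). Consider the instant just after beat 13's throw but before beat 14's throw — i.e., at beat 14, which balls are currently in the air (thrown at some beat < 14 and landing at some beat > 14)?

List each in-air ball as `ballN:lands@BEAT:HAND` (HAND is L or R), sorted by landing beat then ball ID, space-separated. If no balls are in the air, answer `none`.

Beat 0 (L): throw ball1 h=6 -> lands@6:L; in-air after throw: [b1@6:L]
Beat 1 (R): throw ball2 h=6 -> lands@7:R; in-air after throw: [b1@6:L b2@7:R]
Beat 2 (L): throw ball3 h=3 -> lands@5:R; in-air after throw: [b3@5:R b1@6:L b2@7:R]
Beat 3 (R): throw ball4 h=6 -> lands@9:R; in-air after throw: [b3@5:R b1@6:L b2@7:R b4@9:R]
Beat 4 (L): throw ball5 h=6 -> lands@10:L; in-air after throw: [b3@5:R b1@6:L b2@7:R b4@9:R b5@10:L]
Beat 5 (R): throw ball3 h=3 -> lands@8:L; in-air after throw: [b1@6:L b2@7:R b3@8:L b4@9:R b5@10:L]
Beat 6 (L): throw ball1 h=6 -> lands@12:L; in-air after throw: [b2@7:R b3@8:L b4@9:R b5@10:L b1@12:L]
Beat 7 (R): throw ball2 h=6 -> lands@13:R; in-air after throw: [b3@8:L b4@9:R b5@10:L b1@12:L b2@13:R]
Beat 8 (L): throw ball3 h=3 -> lands@11:R; in-air after throw: [b4@9:R b5@10:L b3@11:R b1@12:L b2@13:R]
Beat 9 (R): throw ball4 h=6 -> lands@15:R; in-air after throw: [b5@10:L b3@11:R b1@12:L b2@13:R b4@15:R]
Beat 10 (L): throw ball5 h=6 -> lands@16:L; in-air after throw: [b3@11:R b1@12:L b2@13:R b4@15:R b5@16:L]
Beat 11 (R): throw ball3 h=3 -> lands@14:L; in-air after throw: [b1@12:L b2@13:R b3@14:L b4@15:R b5@16:L]
Beat 12 (L): throw ball1 h=6 -> lands@18:L; in-air after throw: [b2@13:R b3@14:L b4@15:R b5@16:L b1@18:L]
Beat 13 (R): throw ball2 h=6 -> lands@19:R; in-air after throw: [b3@14:L b4@15:R b5@16:L b1@18:L b2@19:R]
Beat 14 (L): throw ball3 h=3 -> lands@17:R; in-air after throw: [b4@15:R b5@16:L b3@17:R b1@18:L b2@19:R]

Answer: ball4:lands@15:R ball5:lands@16:L ball1:lands@18:L ball2:lands@19:R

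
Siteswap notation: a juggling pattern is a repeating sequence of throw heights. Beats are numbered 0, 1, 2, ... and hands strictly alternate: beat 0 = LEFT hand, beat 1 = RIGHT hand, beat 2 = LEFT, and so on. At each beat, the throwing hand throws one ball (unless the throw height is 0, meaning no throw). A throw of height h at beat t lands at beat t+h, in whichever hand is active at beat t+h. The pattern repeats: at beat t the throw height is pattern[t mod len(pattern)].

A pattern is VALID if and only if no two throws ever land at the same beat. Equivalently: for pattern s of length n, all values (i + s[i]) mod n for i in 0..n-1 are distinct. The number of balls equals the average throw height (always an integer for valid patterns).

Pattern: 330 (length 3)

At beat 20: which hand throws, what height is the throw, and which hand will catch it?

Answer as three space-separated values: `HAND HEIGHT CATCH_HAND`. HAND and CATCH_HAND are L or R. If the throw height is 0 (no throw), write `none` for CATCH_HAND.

Answer: L 0 none

Derivation:
Beat 20: 20 mod 2 = 0, so hand = L
Throw height = pattern[20 mod 3] = pattern[2] = 0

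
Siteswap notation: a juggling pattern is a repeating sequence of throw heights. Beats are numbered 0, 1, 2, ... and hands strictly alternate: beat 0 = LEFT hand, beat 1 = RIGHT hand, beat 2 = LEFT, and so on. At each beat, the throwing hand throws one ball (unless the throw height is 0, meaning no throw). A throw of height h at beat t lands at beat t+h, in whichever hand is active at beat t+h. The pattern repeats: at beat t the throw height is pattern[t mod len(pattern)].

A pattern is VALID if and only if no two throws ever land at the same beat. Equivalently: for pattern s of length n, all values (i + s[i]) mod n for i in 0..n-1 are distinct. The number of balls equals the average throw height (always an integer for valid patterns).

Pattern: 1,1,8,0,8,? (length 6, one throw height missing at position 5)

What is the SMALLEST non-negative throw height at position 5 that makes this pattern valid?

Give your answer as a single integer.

i=0: (0 + 1) mod 6 = 1
i=1: (1 + 1) mod 6 = 2
i=2: (2 + 8) mod 6 = 4
i=3: (3 + 0) mod 6 = 3
i=4: (4 + 8) mod 6 = 0
i=5: s[i]=? (unknown)
Known residues: [0, 1, 2, 3, 4]; need a permutation of 0..5, so missing residue r = 5
Need (5 + s) mod 6 = 5; smallest s = (5 - 5) mod 6 = 0

Answer: 0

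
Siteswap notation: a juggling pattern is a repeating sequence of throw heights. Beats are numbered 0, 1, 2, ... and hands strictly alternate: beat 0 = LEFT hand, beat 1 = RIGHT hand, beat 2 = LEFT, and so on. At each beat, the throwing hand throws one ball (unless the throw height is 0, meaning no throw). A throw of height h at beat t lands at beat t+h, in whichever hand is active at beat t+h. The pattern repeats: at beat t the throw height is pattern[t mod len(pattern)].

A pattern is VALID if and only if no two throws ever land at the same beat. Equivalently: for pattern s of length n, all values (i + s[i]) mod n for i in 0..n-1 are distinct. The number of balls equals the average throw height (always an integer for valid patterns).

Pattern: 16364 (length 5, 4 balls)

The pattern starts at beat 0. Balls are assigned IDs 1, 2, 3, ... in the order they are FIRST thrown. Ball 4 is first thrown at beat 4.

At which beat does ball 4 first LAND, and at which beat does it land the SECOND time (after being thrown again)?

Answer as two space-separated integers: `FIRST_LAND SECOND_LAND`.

Answer: 8 14

Derivation:
Beat 0 (L): throw ball1 h=1 -> lands@1:R; in-air after throw: [b1@1:R]
Beat 1 (R): throw ball1 h=6 -> lands@7:R; in-air after throw: [b1@7:R]
Beat 2 (L): throw ball2 h=3 -> lands@5:R; in-air after throw: [b2@5:R b1@7:R]
Beat 3 (R): throw ball3 h=6 -> lands@9:R; in-air after throw: [b2@5:R b1@7:R b3@9:R]
Beat 4 (L): throw ball4 h=4 -> lands@8:L; in-air after throw: [b2@5:R b1@7:R b4@8:L b3@9:R]
Beat 5 (R): throw ball2 h=1 -> lands@6:L; in-air after throw: [b2@6:L b1@7:R b4@8:L b3@9:R]
Beat 6 (L): throw ball2 h=6 -> lands@12:L; in-air after throw: [b1@7:R b4@8:L b3@9:R b2@12:L]
Beat 7 (R): throw ball1 h=3 -> lands@10:L; in-air after throw: [b4@8:L b3@9:R b1@10:L b2@12:L]
Beat 8 (L): throw ball4 h=6 -> lands@14:L; in-air after throw: [b3@9:R b1@10:L b2@12:L b4@14:L]
Beat 9 (R): throw ball3 h=4 -> lands@13:R; in-air after throw: [b1@10:L b2@12:L b3@13:R b4@14:L]
Beat 10 (L): throw ball1 h=1 -> lands@11:R; in-air after throw: [b1@11:R b2@12:L b3@13:R b4@14:L]
Beat 11 (R): throw ball1 h=6 -> lands@17:R; in-air after throw: [b2@12:L b3@13:R b4@14:L b1@17:R]
Beat 12 (L): throw ball2 h=3 -> lands@15:R; in-air after throw: [b3@13:R b4@14:L b2@15:R b1@17:R]
Beat 13 (R): throw ball3 h=6 -> lands@19:R; in-air after throw: [b4@14:L b2@15:R b1@17:R b3@19:R]
Beat 14 (L): throw ball4 h=4 -> lands@18:L; in-air after throw: [b2@15:R b1@17:R b4@18:L b3@19:R]
Ball 4: thrown@4 h=4 -> first land @8; rethrown@8 h=6 -> second land @14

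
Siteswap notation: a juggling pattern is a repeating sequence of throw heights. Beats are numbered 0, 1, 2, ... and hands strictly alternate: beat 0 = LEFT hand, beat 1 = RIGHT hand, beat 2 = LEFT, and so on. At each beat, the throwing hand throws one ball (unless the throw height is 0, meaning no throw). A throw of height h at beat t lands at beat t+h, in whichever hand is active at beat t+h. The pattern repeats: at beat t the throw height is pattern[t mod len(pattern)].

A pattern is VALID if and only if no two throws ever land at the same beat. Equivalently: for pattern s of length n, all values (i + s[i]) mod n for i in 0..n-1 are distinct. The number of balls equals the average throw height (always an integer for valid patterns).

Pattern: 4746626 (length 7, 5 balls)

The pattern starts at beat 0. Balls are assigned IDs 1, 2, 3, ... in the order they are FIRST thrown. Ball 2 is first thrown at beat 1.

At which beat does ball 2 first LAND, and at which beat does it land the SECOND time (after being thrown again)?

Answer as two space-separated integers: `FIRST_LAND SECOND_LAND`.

Answer: 8 15

Derivation:
Beat 0 (L): throw ball1 h=4 -> lands@4:L; in-air after throw: [b1@4:L]
Beat 1 (R): throw ball2 h=7 -> lands@8:L; in-air after throw: [b1@4:L b2@8:L]
Beat 2 (L): throw ball3 h=4 -> lands@6:L; in-air after throw: [b1@4:L b3@6:L b2@8:L]
Beat 3 (R): throw ball4 h=6 -> lands@9:R; in-air after throw: [b1@4:L b3@6:L b2@8:L b4@9:R]
Beat 4 (L): throw ball1 h=6 -> lands@10:L; in-air after throw: [b3@6:L b2@8:L b4@9:R b1@10:L]
Beat 5 (R): throw ball5 h=2 -> lands@7:R; in-air after throw: [b3@6:L b5@7:R b2@8:L b4@9:R b1@10:L]
Beat 6 (L): throw ball3 h=6 -> lands@12:L; in-air after throw: [b5@7:R b2@8:L b4@9:R b1@10:L b3@12:L]
Beat 7 (R): throw ball5 h=4 -> lands@11:R; in-air after throw: [b2@8:L b4@9:R b1@10:L b5@11:R b3@12:L]
Beat 8 (L): throw ball2 h=7 -> lands@15:R; in-air after throw: [b4@9:R b1@10:L b5@11:R b3@12:L b2@15:R]
Beat 9 (R): throw ball4 h=4 -> lands@13:R; in-air after throw: [b1@10:L b5@11:R b3@12:L b4@13:R b2@15:R]
Beat 10 (L): throw ball1 h=6 -> lands@16:L; in-air after throw: [b5@11:R b3@12:L b4@13:R b2@15:R b1@16:L]
Beat 11 (R): throw ball5 h=6 -> lands@17:R; in-air after throw: [b3@12:L b4@13:R b2@15:R b1@16:L b5@17:R]
Beat 12 (L): throw ball3 h=2 -> lands@14:L; in-air after throw: [b4@13:R b3@14:L b2@15:R b1@16:L b5@17:R]
Beat 13 (R): throw ball4 h=6 -> lands@19:R; in-air after throw: [b3@14:L b2@15:R b1@16:L b5@17:R b4@19:R]
Beat 14 (L): throw ball3 h=4 -> lands@18:L; in-air after throw: [b2@15:R b1@16:L b5@17:R b3@18:L b4@19:R]
Beat 15 (R): throw ball2 h=7 -> lands@22:L; in-air after throw: [b1@16:L b5@17:R b3@18:L b4@19:R b2@22:L]
Ball 2: thrown@1 h=7 -> first land @8; rethrown@8 h=7 -> second land @15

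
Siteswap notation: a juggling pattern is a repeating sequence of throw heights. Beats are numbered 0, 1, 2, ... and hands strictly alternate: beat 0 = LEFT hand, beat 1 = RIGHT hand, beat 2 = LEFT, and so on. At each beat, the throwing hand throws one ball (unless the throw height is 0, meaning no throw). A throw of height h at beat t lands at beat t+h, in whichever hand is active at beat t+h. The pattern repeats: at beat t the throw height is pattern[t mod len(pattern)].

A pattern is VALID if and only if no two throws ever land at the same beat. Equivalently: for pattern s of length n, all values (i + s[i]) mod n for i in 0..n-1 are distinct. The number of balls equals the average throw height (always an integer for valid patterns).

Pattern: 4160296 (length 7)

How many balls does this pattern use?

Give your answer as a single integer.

Answer: 4

Derivation:
Pattern = [4, 1, 6, 0, 2, 9, 6], length n = 7
  position 0: throw height = 4, running sum = 4
  position 1: throw height = 1, running sum = 5
  position 2: throw height = 6, running sum = 11
  position 3: throw height = 0, running sum = 11
  position 4: throw height = 2, running sum = 13
  position 5: throw height = 9, running sum = 22
  position 6: throw height = 6, running sum = 28
Total sum = 28; balls = sum / n = 28 / 7 = 4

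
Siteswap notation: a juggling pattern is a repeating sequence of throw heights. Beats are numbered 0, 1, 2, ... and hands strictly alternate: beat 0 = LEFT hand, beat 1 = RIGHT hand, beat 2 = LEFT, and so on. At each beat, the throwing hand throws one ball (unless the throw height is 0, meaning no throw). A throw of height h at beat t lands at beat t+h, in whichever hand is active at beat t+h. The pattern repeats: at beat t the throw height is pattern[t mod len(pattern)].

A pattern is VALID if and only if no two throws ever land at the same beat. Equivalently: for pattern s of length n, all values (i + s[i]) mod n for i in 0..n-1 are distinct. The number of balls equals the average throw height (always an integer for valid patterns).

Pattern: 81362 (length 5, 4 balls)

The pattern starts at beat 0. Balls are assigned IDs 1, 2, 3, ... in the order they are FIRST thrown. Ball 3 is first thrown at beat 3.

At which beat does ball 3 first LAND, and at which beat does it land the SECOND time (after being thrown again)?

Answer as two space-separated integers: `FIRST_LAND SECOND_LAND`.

Beat 0 (L): throw ball1 h=8 -> lands@8:L; in-air after throw: [b1@8:L]
Beat 1 (R): throw ball2 h=1 -> lands@2:L; in-air after throw: [b2@2:L b1@8:L]
Beat 2 (L): throw ball2 h=3 -> lands@5:R; in-air after throw: [b2@5:R b1@8:L]
Beat 3 (R): throw ball3 h=6 -> lands@9:R; in-air after throw: [b2@5:R b1@8:L b3@9:R]
Beat 4 (L): throw ball4 h=2 -> lands@6:L; in-air after throw: [b2@5:R b4@6:L b1@8:L b3@9:R]
Beat 5 (R): throw ball2 h=8 -> lands@13:R; in-air after throw: [b4@6:L b1@8:L b3@9:R b2@13:R]
Beat 6 (L): throw ball4 h=1 -> lands@7:R; in-air after throw: [b4@7:R b1@8:L b3@9:R b2@13:R]
Beat 7 (R): throw ball4 h=3 -> lands@10:L; in-air after throw: [b1@8:L b3@9:R b4@10:L b2@13:R]
Beat 8 (L): throw ball1 h=6 -> lands@14:L; in-air after throw: [b3@9:R b4@10:L b2@13:R b1@14:L]
Beat 9 (R): throw ball3 h=2 -> lands@11:R; in-air after throw: [b4@10:L b3@11:R b2@13:R b1@14:L]
Beat 10 (L): throw ball4 h=8 -> lands@18:L; in-air after throw: [b3@11:R b2@13:R b1@14:L b4@18:L]
Beat 11 (R): throw ball3 h=1 -> lands@12:L; in-air after throw: [b3@12:L b2@13:R b1@14:L b4@18:L]
Ball 3: thrown@3 h=6 -> first land @9; rethrown@9 h=2 -> second land @11

Answer: 9 11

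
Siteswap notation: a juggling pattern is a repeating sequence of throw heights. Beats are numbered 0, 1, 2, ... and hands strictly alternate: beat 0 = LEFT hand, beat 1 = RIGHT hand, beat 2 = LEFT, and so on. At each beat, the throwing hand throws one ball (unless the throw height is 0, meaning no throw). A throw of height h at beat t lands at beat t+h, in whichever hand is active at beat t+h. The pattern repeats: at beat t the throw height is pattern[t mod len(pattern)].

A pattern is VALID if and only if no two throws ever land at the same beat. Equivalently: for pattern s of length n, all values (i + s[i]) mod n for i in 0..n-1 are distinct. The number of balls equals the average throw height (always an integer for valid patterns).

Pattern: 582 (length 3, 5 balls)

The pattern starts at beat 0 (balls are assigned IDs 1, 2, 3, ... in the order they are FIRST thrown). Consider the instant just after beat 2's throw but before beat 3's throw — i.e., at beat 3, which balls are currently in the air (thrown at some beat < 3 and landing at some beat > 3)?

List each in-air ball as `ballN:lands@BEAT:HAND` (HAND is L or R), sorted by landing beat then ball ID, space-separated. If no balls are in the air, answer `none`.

Beat 0 (L): throw ball1 h=5 -> lands@5:R; in-air after throw: [b1@5:R]
Beat 1 (R): throw ball2 h=8 -> lands@9:R; in-air after throw: [b1@5:R b2@9:R]
Beat 2 (L): throw ball3 h=2 -> lands@4:L; in-air after throw: [b3@4:L b1@5:R b2@9:R]
Beat 3 (R): throw ball4 h=5 -> lands@8:L; in-air after throw: [b3@4:L b1@5:R b4@8:L b2@9:R]

Answer: ball3:lands@4:L ball1:lands@5:R ball2:lands@9:R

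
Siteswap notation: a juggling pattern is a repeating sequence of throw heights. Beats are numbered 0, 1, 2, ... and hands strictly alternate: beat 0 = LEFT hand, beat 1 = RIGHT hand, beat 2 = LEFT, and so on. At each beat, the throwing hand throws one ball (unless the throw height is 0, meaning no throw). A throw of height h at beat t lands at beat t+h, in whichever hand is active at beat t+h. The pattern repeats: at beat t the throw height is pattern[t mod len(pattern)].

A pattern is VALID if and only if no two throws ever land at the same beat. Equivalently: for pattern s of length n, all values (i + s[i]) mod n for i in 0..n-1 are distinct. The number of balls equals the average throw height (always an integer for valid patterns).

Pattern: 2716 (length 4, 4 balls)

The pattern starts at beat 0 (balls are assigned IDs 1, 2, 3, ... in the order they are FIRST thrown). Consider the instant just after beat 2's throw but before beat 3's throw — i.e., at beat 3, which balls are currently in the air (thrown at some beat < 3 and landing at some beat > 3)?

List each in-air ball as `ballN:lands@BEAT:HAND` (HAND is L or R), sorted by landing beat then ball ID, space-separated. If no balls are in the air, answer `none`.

Answer: ball2:lands@8:L

Derivation:
Beat 0 (L): throw ball1 h=2 -> lands@2:L; in-air after throw: [b1@2:L]
Beat 1 (R): throw ball2 h=7 -> lands@8:L; in-air after throw: [b1@2:L b2@8:L]
Beat 2 (L): throw ball1 h=1 -> lands@3:R; in-air after throw: [b1@3:R b2@8:L]
Beat 3 (R): throw ball1 h=6 -> lands@9:R; in-air after throw: [b2@8:L b1@9:R]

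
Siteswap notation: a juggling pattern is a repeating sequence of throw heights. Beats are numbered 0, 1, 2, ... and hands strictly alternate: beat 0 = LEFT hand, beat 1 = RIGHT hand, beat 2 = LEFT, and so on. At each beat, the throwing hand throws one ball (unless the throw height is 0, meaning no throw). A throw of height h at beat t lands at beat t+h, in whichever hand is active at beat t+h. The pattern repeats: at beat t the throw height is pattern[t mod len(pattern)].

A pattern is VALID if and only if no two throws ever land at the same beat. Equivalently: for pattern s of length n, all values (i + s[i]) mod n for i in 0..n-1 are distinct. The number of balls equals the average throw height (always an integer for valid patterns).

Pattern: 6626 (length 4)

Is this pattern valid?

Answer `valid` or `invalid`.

i=0: (i + s[i]) mod n = (0 + 6) mod 4 = 2
i=1: (i + s[i]) mod n = (1 + 6) mod 4 = 3
i=2: (i + s[i]) mod n = (2 + 2) mod 4 = 0
i=3: (i + s[i]) mod n = (3 + 6) mod 4 = 1
Residues: [2, 3, 0, 1], distinct: True

Answer: valid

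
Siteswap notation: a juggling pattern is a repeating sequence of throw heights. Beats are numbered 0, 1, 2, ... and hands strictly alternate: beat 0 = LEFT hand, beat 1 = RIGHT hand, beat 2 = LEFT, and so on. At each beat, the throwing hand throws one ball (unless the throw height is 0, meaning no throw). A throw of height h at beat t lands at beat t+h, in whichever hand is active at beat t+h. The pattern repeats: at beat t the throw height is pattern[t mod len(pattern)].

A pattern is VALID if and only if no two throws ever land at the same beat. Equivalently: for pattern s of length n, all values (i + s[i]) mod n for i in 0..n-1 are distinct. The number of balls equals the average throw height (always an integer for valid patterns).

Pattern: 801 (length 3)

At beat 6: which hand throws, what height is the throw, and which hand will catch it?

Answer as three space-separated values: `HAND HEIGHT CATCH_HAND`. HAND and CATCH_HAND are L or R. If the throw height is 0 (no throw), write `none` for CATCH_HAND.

Answer: L 8 L

Derivation:
Beat 6: 6 mod 2 = 0, so hand = L
Throw height = pattern[6 mod 3] = pattern[0] = 8
Lands at beat 6+8=14, 14 mod 2 = 0, so catch hand = L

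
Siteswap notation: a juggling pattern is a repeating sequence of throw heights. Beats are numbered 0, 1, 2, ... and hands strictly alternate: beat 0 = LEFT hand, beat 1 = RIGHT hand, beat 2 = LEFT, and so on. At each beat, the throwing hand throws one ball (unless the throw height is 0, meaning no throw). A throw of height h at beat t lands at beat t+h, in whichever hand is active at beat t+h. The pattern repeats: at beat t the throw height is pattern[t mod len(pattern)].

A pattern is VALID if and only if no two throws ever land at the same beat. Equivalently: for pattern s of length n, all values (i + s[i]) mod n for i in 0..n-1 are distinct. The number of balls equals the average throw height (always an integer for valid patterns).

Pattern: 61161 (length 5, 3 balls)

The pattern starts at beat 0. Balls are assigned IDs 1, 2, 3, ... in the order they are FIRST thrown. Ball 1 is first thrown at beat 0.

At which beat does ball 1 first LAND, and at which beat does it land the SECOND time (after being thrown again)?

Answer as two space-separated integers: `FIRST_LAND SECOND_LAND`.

Answer: 6 7

Derivation:
Beat 0 (L): throw ball1 h=6 -> lands@6:L; in-air after throw: [b1@6:L]
Beat 1 (R): throw ball2 h=1 -> lands@2:L; in-air after throw: [b2@2:L b1@6:L]
Beat 2 (L): throw ball2 h=1 -> lands@3:R; in-air after throw: [b2@3:R b1@6:L]
Beat 3 (R): throw ball2 h=6 -> lands@9:R; in-air after throw: [b1@6:L b2@9:R]
Beat 4 (L): throw ball3 h=1 -> lands@5:R; in-air after throw: [b3@5:R b1@6:L b2@9:R]
Beat 5 (R): throw ball3 h=6 -> lands@11:R; in-air after throw: [b1@6:L b2@9:R b3@11:R]
Beat 6 (L): throw ball1 h=1 -> lands@7:R; in-air after throw: [b1@7:R b2@9:R b3@11:R]
Beat 7 (R): throw ball1 h=1 -> lands@8:L; in-air after throw: [b1@8:L b2@9:R b3@11:R]
Ball 1: thrown@0 h=6 -> first land @6; rethrown@6 h=1 -> second land @7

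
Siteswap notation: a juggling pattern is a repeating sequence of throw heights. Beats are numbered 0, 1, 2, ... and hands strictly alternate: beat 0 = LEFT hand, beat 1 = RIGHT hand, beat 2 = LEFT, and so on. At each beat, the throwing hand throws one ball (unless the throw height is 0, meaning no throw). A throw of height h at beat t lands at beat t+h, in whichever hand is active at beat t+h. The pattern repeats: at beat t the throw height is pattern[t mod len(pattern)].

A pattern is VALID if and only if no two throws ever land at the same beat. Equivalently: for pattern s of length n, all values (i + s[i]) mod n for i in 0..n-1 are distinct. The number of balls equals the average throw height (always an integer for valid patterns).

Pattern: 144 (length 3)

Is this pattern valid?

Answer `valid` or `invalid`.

i=0: (i + s[i]) mod n = (0 + 1) mod 3 = 1
i=1: (i + s[i]) mod n = (1 + 4) mod 3 = 2
i=2: (i + s[i]) mod n = (2 + 4) mod 3 = 0
Residues: [1, 2, 0], distinct: True

Answer: valid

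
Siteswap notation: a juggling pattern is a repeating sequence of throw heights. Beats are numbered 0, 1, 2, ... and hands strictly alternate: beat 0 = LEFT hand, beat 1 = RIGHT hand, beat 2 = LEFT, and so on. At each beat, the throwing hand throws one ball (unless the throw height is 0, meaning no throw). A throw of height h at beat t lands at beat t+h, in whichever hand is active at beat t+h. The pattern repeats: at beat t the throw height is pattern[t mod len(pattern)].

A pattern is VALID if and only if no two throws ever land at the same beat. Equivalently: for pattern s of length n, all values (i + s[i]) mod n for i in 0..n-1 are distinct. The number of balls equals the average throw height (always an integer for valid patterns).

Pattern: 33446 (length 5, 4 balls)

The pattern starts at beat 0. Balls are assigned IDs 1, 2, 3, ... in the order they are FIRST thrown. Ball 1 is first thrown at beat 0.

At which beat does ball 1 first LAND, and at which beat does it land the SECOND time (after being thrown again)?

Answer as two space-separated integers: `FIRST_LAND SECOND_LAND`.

Beat 0 (L): throw ball1 h=3 -> lands@3:R; in-air after throw: [b1@3:R]
Beat 1 (R): throw ball2 h=3 -> lands@4:L; in-air after throw: [b1@3:R b2@4:L]
Beat 2 (L): throw ball3 h=4 -> lands@6:L; in-air after throw: [b1@3:R b2@4:L b3@6:L]
Beat 3 (R): throw ball1 h=4 -> lands@7:R; in-air after throw: [b2@4:L b3@6:L b1@7:R]
Beat 4 (L): throw ball2 h=6 -> lands@10:L; in-air after throw: [b3@6:L b1@7:R b2@10:L]
Beat 5 (R): throw ball4 h=3 -> lands@8:L; in-air after throw: [b3@6:L b1@7:R b4@8:L b2@10:L]
Beat 6 (L): throw ball3 h=3 -> lands@9:R; in-air after throw: [b1@7:R b4@8:L b3@9:R b2@10:L]
Beat 7 (R): throw ball1 h=4 -> lands@11:R; in-air after throw: [b4@8:L b3@9:R b2@10:L b1@11:R]
Ball 1: thrown@0 h=3 -> first land @3; rethrown@3 h=4 -> second land @7

Answer: 3 7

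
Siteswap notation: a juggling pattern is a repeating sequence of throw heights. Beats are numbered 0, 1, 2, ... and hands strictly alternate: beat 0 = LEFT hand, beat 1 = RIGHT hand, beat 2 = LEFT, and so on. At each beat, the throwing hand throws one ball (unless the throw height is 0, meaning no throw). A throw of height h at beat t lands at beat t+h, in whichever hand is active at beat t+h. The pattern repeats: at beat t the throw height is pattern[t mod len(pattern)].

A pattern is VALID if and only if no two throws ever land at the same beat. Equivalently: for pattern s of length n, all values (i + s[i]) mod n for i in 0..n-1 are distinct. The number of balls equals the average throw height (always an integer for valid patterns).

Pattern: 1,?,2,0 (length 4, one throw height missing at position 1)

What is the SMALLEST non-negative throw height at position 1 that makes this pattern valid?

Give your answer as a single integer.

i=0: (0 + 1) mod 4 = 1
i=1: s[i]=? (unknown)
i=2: (2 + 2) mod 4 = 0
i=3: (3 + 0) mod 4 = 3
Known residues: [0, 1, 3]; need a permutation of 0..3, so missing residue r = 2
Need (1 + s) mod 4 = 2; smallest s = (2 - 1) mod 4 = 1

Answer: 1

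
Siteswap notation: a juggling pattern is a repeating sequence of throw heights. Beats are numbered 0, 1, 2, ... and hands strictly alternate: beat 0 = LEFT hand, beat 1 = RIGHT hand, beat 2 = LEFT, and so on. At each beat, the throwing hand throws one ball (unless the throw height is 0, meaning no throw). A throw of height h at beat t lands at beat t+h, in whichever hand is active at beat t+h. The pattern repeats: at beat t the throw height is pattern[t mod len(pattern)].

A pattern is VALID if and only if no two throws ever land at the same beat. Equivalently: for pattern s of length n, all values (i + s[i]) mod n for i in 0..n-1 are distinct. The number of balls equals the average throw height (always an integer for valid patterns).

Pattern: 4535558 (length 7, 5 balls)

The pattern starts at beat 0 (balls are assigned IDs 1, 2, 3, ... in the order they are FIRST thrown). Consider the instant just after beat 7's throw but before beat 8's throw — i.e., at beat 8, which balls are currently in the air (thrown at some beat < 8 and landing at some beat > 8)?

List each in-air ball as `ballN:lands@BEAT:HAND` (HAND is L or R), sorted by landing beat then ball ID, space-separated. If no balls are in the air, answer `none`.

Answer: ball1:lands@9:R ball3:lands@10:L ball5:lands@11:R ball2:lands@14:L

Derivation:
Beat 0 (L): throw ball1 h=4 -> lands@4:L; in-air after throw: [b1@4:L]
Beat 1 (R): throw ball2 h=5 -> lands@6:L; in-air after throw: [b1@4:L b2@6:L]
Beat 2 (L): throw ball3 h=3 -> lands@5:R; in-air after throw: [b1@4:L b3@5:R b2@6:L]
Beat 3 (R): throw ball4 h=5 -> lands@8:L; in-air after throw: [b1@4:L b3@5:R b2@6:L b4@8:L]
Beat 4 (L): throw ball1 h=5 -> lands@9:R; in-air after throw: [b3@5:R b2@6:L b4@8:L b1@9:R]
Beat 5 (R): throw ball3 h=5 -> lands@10:L; in-air after throw: [b2@6:L b4@8:L b1@9:R b3@10:L]
Beat 6 (L): throw ball2 h=8 -> lands@14:L; in-air after throw: [b4@8:L b1@9:R b3@10:L b2@14:L]
Beat 7 (R): throw ball5 h=4 -> lands@11:R; in-air after throw: [b4@8:L b1@9:R b3@10:L b5@11:R b2@14:L]
Beat 8 (L): throw ball4 h=5 -> lands@13:R; in-air after throw: [b1@9:R b3@10:L b5@11:R b4@13:R b2@14:L]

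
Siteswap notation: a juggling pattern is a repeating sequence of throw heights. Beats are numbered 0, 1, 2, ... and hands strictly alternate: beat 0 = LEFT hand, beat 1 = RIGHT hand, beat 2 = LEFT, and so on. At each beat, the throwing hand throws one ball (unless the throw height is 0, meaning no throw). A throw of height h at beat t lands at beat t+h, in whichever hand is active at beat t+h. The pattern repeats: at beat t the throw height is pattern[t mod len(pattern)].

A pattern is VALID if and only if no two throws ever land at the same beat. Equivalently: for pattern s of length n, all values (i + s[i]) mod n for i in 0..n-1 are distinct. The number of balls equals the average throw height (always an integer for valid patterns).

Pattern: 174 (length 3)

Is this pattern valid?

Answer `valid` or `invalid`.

Answer: valid

Derivation:
i=0: (i + s[i]) mod n = (0 + 1) mod 3 = 1
i=1: (i + s[i]) mod n = (1 + 7) mod 3 = 2
i=2: (i + s[i]) mod n = (2 + 4) mod 3 = 0
Residues: [1, 2, 0], distinct: True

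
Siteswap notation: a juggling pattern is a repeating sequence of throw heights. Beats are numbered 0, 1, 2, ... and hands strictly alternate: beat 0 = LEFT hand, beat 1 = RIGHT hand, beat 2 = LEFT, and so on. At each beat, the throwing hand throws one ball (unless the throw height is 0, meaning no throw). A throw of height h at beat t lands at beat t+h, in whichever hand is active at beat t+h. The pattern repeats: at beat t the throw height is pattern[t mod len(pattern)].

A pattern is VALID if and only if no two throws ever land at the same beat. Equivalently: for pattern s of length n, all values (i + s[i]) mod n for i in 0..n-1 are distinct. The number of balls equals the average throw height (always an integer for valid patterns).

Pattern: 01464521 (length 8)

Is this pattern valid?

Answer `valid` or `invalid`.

Answer: invalid

Derivation:
i=0: (i + s[i]) mod n = (0 + 0) mod 8 = 0
i=1: (i + s[i]) mod n = (1 + 1) mod 8 = 2
i=2: (i + s[i]) mod n = (2 + 4) mod 8 = 6
i=3: (i + s[i]) mod n = (3 + 6) mod 8 = 1
i=4: (i + s[i]) mod n = (4 + 4) mod 8 = 0
i=5: (i + s[i]) mod n = (5 + 5) mod 8 = 2
i=6: (i + s[i]) mod n = (6 + 2) mod 8 = 0
i=7: (i + s[i]) mod n = (7 + 1) mod 8 = 0
Residues: [0, 2, 6, 1, 0, 2, 0, 0], distinct: False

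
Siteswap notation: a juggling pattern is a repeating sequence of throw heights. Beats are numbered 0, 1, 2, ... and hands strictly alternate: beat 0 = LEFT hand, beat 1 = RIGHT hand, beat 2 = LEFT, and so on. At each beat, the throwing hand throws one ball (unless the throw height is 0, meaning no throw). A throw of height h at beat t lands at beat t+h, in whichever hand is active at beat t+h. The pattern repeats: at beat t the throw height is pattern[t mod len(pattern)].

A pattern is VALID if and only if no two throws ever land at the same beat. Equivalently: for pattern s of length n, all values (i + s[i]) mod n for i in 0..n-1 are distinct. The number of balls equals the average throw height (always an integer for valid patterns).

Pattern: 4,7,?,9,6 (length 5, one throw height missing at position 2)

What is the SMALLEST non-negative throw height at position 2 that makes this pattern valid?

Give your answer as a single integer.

i=0: (0 + 4) mod 5 = 4
i=1: (1 + 7) mod 5 = 3
i=2: s[i]=? (unknown)
i=3: (3 + 9) mod 5 = 2
i=4: (4 + 6) mod 5 = 0
Known residues: [0, 2, 3, 4]; need a permutation of 0..4, so missing residue r = 1
Need (2 + s) mod 5 = 1; smallest s = (1 - 2) mod 5 = 4

Answer: 4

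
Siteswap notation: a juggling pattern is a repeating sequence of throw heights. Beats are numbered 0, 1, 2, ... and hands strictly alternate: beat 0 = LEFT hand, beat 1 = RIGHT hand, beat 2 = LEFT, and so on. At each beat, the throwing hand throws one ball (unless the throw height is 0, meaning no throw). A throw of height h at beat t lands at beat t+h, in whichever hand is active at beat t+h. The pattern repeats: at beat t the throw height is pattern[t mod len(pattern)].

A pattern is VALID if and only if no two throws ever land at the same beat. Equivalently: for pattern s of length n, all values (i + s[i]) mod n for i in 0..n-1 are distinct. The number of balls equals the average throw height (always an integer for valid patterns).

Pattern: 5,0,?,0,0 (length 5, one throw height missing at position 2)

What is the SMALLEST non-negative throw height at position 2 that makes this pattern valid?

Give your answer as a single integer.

i=0: (0 + 5) mod 5 = 0
i=1: (1 + 0) mod 5 = 1
i=2: s[i]=? (unknown)
i=3: (3 + 0) mod 5 = 3
i=4: (4 + 0) mod 5 = 4
Known residues: [0, 1, 3, 4]; need a permutation of 0..4, so missing residue r = 2
Need (2 + s) mod 5 = 2; smallest s = (2 - 2) mod 5 = 0

Answer: 0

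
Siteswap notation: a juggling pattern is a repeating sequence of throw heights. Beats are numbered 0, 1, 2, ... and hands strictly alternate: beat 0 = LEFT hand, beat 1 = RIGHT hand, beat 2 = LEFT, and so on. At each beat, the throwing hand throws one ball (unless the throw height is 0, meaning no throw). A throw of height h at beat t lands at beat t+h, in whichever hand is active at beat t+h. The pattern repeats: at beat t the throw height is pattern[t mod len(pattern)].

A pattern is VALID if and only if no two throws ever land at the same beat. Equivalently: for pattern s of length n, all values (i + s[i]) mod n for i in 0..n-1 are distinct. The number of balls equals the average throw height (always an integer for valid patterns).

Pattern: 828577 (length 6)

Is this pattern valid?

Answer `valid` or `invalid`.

Answer: invalid

Derivation:
i=0: (i + s[i]) mod n = (0 + 8) mod 6 = 2
i=1: (i + s[i]) mod n = (1 + 2) mod 6 = 3
i=2: (i + s[i]) mod n = (2 + 8) mod 6 = 4
i=3: (i + s[i]) mod n = (3 + 5) mod 6 = 2
i=4: (i + s[i]) mod n = (4 + 7) mod 6 = 5
i=5: (i + s[i]) mod n = (5 + 7) mod 6 = 0
Residues: [2, 3, 4, 2, 5, 0], distinct: False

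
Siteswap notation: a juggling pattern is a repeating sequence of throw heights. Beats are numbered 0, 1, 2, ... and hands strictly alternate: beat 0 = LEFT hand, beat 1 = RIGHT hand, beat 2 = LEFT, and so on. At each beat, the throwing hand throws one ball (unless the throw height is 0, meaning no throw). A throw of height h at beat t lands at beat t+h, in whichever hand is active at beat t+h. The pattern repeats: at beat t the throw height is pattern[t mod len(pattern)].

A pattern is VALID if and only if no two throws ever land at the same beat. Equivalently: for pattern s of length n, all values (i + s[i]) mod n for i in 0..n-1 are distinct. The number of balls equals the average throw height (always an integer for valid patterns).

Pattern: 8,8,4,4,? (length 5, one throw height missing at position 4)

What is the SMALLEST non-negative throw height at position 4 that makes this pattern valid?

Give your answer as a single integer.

i=0: (0 + 8) mod 5 = 3
i=1: (1 + 8) mod 5 = 4
i=2: (2 + 4) mod 5 = 1
i=3: (3 + 4) mod 5 = 2
i=4: s[i]=? (unknown)
Known residues: [1, 2, 3, 4]; need a permutation of 0..4, so missing residue r = 0
Need (4 + s) mod 5 = 0; smallest s = (0 - 4) mod 5 = 1

Answer: 1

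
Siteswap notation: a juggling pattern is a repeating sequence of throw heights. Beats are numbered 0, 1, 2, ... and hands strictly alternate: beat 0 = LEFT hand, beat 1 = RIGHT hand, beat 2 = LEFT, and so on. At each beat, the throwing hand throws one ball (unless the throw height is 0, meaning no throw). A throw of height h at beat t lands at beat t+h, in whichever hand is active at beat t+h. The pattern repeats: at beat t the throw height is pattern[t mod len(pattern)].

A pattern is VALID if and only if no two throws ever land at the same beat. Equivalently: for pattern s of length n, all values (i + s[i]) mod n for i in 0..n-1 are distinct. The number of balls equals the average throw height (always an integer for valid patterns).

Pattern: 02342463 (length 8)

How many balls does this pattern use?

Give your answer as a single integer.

Pattern = [0, 2, 3, 4, 2, 4, 6, 3], length n = 8
  position 0: throw height = 0, running sum = 0
  position 1: throw height = 2, running sum = 2
  position 2: throw height = 3, running sum = 5
  position 3: throw height = 4, running sum = 9
  position 4: throw height = 2, running sum = 11
  position 5: throw height = 4, running sum = 15
  position 6: throw height = 6, running sum = 21
  position 7: throw height = 3, running sum = 24
Total sum = 24; balls = sum / n = 24 / 8 = 3

Answer: 3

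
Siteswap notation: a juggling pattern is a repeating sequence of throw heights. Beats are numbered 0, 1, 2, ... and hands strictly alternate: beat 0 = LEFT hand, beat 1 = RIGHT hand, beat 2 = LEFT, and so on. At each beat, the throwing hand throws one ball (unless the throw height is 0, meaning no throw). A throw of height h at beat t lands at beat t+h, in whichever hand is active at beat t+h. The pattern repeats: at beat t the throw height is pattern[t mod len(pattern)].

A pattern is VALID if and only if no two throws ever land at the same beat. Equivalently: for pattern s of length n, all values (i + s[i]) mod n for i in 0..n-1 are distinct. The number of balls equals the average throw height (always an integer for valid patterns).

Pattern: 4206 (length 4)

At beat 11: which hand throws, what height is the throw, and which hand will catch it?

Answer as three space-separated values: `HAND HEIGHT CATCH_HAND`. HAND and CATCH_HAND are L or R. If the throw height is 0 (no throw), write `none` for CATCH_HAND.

Beat 11: 11 mod 2 = 1, so hand = R
Throw height = pattern[11 mod 4] = pattern[3] = 6
Lands at beat 11+6=17, 17 mod 2 = 1, so catch hand = R

Answer: R 6 R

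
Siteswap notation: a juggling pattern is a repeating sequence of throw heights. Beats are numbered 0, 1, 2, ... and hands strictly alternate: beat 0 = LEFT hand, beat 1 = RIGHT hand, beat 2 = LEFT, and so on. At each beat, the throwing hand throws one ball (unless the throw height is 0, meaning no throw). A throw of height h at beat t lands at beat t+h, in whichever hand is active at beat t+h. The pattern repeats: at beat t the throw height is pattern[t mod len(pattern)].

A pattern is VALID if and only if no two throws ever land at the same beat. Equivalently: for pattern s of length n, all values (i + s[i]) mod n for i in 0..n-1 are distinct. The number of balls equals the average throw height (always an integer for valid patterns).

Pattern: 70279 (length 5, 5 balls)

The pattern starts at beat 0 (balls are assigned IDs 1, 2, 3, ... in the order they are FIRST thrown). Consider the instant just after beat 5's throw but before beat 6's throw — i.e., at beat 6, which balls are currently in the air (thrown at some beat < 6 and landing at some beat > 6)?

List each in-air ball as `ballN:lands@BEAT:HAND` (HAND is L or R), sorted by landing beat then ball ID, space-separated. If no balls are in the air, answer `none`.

Beat 0 (L): throw ball1 h=7 -> lands@7:R; in-air after throw: [b1@7:R]
Beat 2 (L): throw ball2 h=2 -> lands@4:L; in-air after throw: [b2@4:L b1@7:R]
Beat 3 (R): throw ball3 h=7 -> lands@10:L; in-air after throw: [b2@4:L b1@7:R b3@10:L]
Beat 4 (L): throw ball2 h=9 -> lands@13:R; in-air after throw: [b1@7:R b3@10:L b2@13:R]
Beat 5 (R): throw ball4 h=7 -> lands@12:L; in-air after throw: [b1@7:R b3@10:L b4@12:L b2@13:R]

Answer: ball1:lands@7:R ball3:lands@10:L ball4:lands@12:L ball2:lands@13:R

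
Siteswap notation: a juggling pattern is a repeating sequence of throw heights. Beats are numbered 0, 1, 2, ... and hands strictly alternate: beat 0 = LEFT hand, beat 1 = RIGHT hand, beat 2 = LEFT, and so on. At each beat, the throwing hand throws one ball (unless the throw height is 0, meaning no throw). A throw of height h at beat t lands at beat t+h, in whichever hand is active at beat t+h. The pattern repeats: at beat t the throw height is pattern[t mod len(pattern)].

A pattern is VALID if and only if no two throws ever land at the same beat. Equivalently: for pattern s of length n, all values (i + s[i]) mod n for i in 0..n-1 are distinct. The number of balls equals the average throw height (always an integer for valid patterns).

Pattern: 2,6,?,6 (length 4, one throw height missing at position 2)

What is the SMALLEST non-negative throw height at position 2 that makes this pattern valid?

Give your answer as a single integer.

i=0: (0 + 2) mod 4 = 2
i=1: (1 + 6) mod 4 = 3
i=2: s[i]=? (unknown)
i=3: (3 + 6) mod 4 = 1
Known residues: [1, 2, 3]; need a permutation of 0..3, so missing residue r = 0
Need (2 + s) mod 4 = 0; smallest s = (0 - 2) mod 4 = 2

Answer: 2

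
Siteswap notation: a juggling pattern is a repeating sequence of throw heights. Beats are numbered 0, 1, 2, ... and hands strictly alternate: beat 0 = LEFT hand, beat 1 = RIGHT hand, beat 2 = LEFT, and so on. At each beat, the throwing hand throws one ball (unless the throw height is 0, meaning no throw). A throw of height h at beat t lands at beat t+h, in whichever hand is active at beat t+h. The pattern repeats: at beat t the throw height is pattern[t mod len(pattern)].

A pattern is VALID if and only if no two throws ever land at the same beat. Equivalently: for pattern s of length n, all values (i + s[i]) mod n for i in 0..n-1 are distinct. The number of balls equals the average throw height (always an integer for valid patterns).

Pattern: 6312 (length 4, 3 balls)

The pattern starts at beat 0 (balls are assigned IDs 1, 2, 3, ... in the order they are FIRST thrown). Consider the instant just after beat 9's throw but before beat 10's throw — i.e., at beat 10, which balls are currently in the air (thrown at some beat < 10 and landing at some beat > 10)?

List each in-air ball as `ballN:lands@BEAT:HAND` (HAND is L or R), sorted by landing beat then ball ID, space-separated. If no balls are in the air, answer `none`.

Answer: ball1:lands@12:L ball3:lands@14:L

Derivation:
Beat 0 (L): throw ball1 h=6 -> lands@6:L; in-air after throw: [b1@6:L]
Beat 1 (R): throw ball2 h=3 -> lands@4:L; in-air after throw: [b2@4:L b1@6:L]
Beat 2 (L): throw ball3 h=1 -> lands@3:R; in-air after throw: [b3@3:R b2@4:L b1@6:L]
Beat 3 (R): throw ball3 h=2 -> lands@5:R; in-air after throw: [b2@4:L b3@5:R b1@6:L]
Beat 4 (L): throw ball2 h=6 -> lands@10:L; in-air after throw: [b3@5:R b1@6:L b2@10:L]
Beat 5 (R): throw ball3 h=3 -> lands@8:L; in-air after throw: [b1@6:L b3@8:L b2@10:L]
Beat 6 (L): throw ball1 h=1 -> lands@7:R; in-air after throw: [b1@7:R b3@8:L b2@10:L]
Beat 7 (R): throw ball1 h=2 -> lands@9:R; in-air after throw: [b3@8:L b1@9:R b2@10:L]
Beat 8 (L): throw ball3 h=6 -> lands@14:L; in-air after throw: [b1@9:R b2@10:L b3@14:L]
Beat 9 (R): throw ball1 h=3 -> lands@12:L; in-air after throw: [b2@10:L b1@12:L b3@14:L]
Beat 10 (L): throw ball2 h=1 -> lands@11:R; in-air after throw: [b2@11:R b1@12:L b3@14:L]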